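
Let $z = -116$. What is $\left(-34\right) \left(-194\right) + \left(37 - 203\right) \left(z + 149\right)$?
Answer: $1118$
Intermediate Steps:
$\left(-34\right) \left(-194\right) + \left(37 - 203\right) \left(z + 149\right) = \left(-34\right) \left(-194\right) + \left(37 - 203\right) \left(-116 + 149\right) = 6596 - 5478 = 1118$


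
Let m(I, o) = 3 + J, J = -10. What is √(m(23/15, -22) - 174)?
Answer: I*√181 ≈ 13.454*I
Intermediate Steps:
m(I, o) = -7 (m(I, o) = 3 - 10 = -7)
√(m(23/15, -22) - 174) = √(-7 - 174) = √(-181) = I*√181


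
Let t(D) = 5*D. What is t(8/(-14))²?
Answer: 400/49 ≈ 8.1633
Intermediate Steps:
t(8/(-14))² = (5*(8/(-14)))² = (5*(8*(-1/14)))² = (5*(-4/7))² = (-20/7)² = 400/49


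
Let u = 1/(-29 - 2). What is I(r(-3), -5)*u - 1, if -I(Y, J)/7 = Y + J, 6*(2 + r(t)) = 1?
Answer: -473/186 ≈ -2.5430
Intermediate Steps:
r(t) = -11/6 (r(t) = -2 + (1/6)*1 = -2 + 1/6 = -11/6)
u = -1/31 (u = 1/(-31) = -1/31 ≈ -0.032258)
I(Y, J) = -7*J - 7*Y (I(Y, J) = -7*(Y + J) = -7*(J + Y) = -7*J - 7*Y)
I(r(-3), -5)*u - 1 = (-7*(-5) - 7*(-11/6))*(-1/31) - 1 = (35 + 77/6)*(-1/31) - 1 = (287/6)*(-1/31) - 1 = -287/186 - 1 = -473/186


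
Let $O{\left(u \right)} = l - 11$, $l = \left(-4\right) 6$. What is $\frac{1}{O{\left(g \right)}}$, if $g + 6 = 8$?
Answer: $- \frac{1}{35} \approx -0.028571$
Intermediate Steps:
$l = -24$
$g = 2$ ($g = -6 + 8 = 2$)
$O{\left(u \right)} = -35$ ($O{\left(u \right)} = -24 - 11 = -35$)
$\frac{1}{O{\left(g \right)}} = \frac{1}{-35} = - \frac{1}{35}$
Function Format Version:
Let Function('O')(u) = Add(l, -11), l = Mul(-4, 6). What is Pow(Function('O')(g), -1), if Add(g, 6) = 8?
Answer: Rational(-1, 35) ≈ -0.028571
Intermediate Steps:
l = -24
g = 2 (g = Add(-6, 8) = 2)
Function('O')(u) = -35 (Function('O')(u) = Add(-24, -11) = -35)
Pow(Function('O')(g), -1) = Pow(-35, -1) = Rational(-1, 35)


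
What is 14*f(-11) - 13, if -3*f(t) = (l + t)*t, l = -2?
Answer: -2041/3 ≈ -680.33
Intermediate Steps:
f(t) = -t*(-2 + t)/3 (f(t) = -(-2 + t)*t/3 = -t*(-2 + t)/3)
14*f(-11) - 13 = 14*((1/3)*(-11)*(2 - 1*(-11))) - 13 = 14*((1/3)*(-11)*(2 + 11)) - 13 = 14*((1/3)*(-11)*13) - 13 = 14*(-143/3) - 13 = -2002/3 - 13 = -2041/3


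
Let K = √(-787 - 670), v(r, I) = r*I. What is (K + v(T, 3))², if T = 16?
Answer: (48 + I*√1457)² ≈ 847.0 + 3664.4*I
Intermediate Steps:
v(r, I) = I*r
K = I*√1457 (K = √(-1457) = I*√1457 ≈ 38.171*I)
(K + v(T, 3))² = (I*√1457 + 3*16)² = (I*√1457 + 48)² = (48 + I*√1457)²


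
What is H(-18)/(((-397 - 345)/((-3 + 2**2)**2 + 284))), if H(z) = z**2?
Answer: -46170/371 ≈ -124.45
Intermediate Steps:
H(-18)/(((-397 - 345)/((-3 + 2**2)**2 + 284))) = (-18)**2/(((-397 - 345)/((-3 + 2**2)**2 + 284))) = 324/((-742/((-3 + 4)**2 + 284))) = 324/((-742/(1**2 + 284))) = 324/((-742/(1 + 284))) = 324/((-742/285)) = 324/((-742*1/285)) = 324/(-742/285) = 324*(-285/742) = -46170/371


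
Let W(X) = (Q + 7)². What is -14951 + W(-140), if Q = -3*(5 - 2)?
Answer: -14947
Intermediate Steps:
Q = -9 (Q = -3*3 = -9)
W(X) = 4 (W(X) = (-9 + 7)² = (-2)² = 4)
-14951 + W(-140) = -14951 + 4 = -14947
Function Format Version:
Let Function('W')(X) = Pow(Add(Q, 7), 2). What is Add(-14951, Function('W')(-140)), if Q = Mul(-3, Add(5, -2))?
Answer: -14947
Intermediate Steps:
Q = -9 (Q = Mul(-3, 3) = -9)
Function('W')(X) = 4 (Function('W')(X) = Pow(Add(-9, 7), 2) = Pow(-2, 2) = 4)
Add(-14951, Function('W')(-140)) = Add(-14951, 4) = -14947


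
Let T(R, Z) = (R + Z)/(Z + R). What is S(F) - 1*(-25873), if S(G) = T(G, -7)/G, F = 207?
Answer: 5355712/207 ≈ 25873.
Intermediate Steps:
T(R, Z) = 1 (T(R, Z) = (R + Z)/(R + Z) = 1)
S(G) = 1/G
S(F) - 1*(-25873) = 1/207 - 1*(-25873) = 1/207 + 25873 = 5355712/207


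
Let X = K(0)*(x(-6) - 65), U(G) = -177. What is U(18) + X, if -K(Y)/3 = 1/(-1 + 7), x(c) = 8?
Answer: -297/2 ≈ -148.50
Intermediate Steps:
K(Y) = -1/2 (K(Y) = -3/(-1 + 7) = -3/6 = -3*1/6 = -1/2)
X = 57/2 (X = -(8 - 65)/2 = -1/2*(-57) = 57/2 ≈ 28.500)
U(18) + X = -177 + 57/2 = -297/2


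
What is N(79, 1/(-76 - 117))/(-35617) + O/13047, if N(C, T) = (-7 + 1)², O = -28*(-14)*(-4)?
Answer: -56317148/464694999 ≈ -0.12119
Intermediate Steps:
O = -1568 (O = 392*(-4) = -1568)
N(C, T) = 36 (N(C, T) = (-6)² = 36)
N(79, 1/(-76 - 117))/(-35617) + O/13047 = 36/(-35617) - 1568/13047 = 36*(-1/35617) - 1568*1/13047 = -36/35617 - 1568/13047 = -56317148/464694999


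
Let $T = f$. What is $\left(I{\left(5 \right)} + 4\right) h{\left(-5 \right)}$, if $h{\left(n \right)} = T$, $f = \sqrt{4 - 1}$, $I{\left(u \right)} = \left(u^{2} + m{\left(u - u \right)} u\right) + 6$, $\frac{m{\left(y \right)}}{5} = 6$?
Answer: $185 \sqrt{3} \approx 320.43$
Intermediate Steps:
$m{\left(y \right)} = 30$ ($m{\left(y \right)} = 5 \cdot 6 = 30$)
$I{\left(u \right)} = 6 + u^{2} + 30 u$ ($I{\left(u \right)} = \left(u^{2} + 30 u\right) + 6 = 6 + u^{2} + 30 u$)
$f = \sqrt{3} \approx 1.732$
$T = \sqrt{3} \approx 1.732$
$h{\left(n \right)} = \sqrt{3}$
$\left(I{\left(5 \right)} + 4\right) h{\left(-5 \right)} = \left(\left(6 + 5^{2} + 30 \cdot 5\right) + 4\right) \sqrt{3} = \left(\left(6 + 25 + 150\right) + 4\right) \sqrt{3} = \left(181 + 4\right) \sqrt{3} = 185 \sqrt{3}$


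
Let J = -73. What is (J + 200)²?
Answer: 16129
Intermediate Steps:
(J + 200)² = (-73 + 200)² = 127² = 16129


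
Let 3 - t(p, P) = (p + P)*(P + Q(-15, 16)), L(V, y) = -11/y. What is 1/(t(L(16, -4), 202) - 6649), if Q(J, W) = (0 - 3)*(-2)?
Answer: -1/49234 ≈ -2.0311e-5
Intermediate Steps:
Q(J, W) = 6 (Q(J, W) = -3*(-2) = 6)
t(p, P) = 3 - (6 + P)*(P + p) (t(p, P) = 3 - (p + P)*(P + 6) = 3 - (P + p)*(6 + P) = 3 - (6 + P)*(P + p))
1/(t(L(16, -4), 202) - 6649) = 1/((3 - 1*202² - 6*202 - (-66)/(-4) - 1*202*(-11/(-4))) - 6649) = 1/((3 - 1*40804 - 1212 - (-66)*(-1)/4 - 1*202*(-11*(-¼))) - 6649) = 1/((3 - 40804 - 1212 - 6*11/4 - 1*202*11/4) - 6649) = 1/((3 - 40804 - 1212 - 33/2 - 1111/2) - 6649) = 1/(-42585 - 6649) = 1/(-49234) = -1/49234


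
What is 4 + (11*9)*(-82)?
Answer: -8114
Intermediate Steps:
4 + (11*9)*(-82) = 4 + 99*(-82) = 4 - 8118 = -8114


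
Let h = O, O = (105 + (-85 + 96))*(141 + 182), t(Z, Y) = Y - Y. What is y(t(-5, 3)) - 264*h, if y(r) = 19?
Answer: -9891533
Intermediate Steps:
t(Z, Y) = 0
O = 37468 (O = (105 + 11)*323 = 116*323 = 37468)
h = 37468
y(t(-5, 3)) - 264*h = 19 - 264*37468 = 19 - 9891552 = -9891533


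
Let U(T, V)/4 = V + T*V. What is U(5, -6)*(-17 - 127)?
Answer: 20736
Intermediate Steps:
U(T, V) = 4*V + 4*T*V (U(T, V) = 4*(V + T*V) = 4*V + 4*T*V)
U(5, -6)*(-17 - 127) = (4*(-6)*(1 + 5))*(-17 - 127) = (4*(-6)*6)*(-144) = -144*(-144) = 20736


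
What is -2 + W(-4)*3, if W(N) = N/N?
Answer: 1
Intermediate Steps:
W(N) = 1
-2 + W(-4)*3 = -2 + 1*3 = -2 + 3 = 1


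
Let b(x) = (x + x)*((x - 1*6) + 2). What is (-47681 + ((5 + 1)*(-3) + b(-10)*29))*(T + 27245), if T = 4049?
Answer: -1238585226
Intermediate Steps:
b(x) = 2*x*(-4 + x) (b(x) = (2*x)*((x - 6) + 2) = (2*x)*((-6 + x) + 2) = (2*x)*(-4 + x) = 2*x*(-4 + x))
(-47681 + ((5 + 1)*(-3) + b(-10)*29))*(T + 27245) = (-47681 + ((5 + 1)*(-3) + (2*(-10)*(-4 - 10))*29))*(4049 + 27245) = (-47681 + (6*(-3) + (2*(-10)*(-14))*29))*31294 = (-47681 + (-18 + 280*29))*31294 = (-47681 + (-18 + 8120))*31294 = (-47681 + 8102)*31294 = -39579*31294 = -1238585226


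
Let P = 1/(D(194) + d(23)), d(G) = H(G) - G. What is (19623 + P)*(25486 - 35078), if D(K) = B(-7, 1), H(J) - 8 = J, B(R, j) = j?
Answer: -1694023936/9 ≈ -1.8822e+8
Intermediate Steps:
H(J) = 8 + J
d(G) = 8 (d(G) = (8 + G) - G = 8)
D(K) = 1
P = 1/9 (P = 1/(1 + 8) = 1/9 ≈ 0.11111)
(19623 + P)*(25486 - 35078) = (19623 + 1/9)*(25486 - 35078) = (176608/9)*(-9592) = -1694023936/9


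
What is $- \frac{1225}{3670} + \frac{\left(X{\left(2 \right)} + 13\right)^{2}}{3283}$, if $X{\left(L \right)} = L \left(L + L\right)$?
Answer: $- \frac{9809}{49178} \approx -0.19946$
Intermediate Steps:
$X{\left(L \right)} = 2 L^{2}$ ($X{\left(L \right)} = L 2 L = 2 L^{2}$)
$- \frac{1225}{3670} + \frac{\left(X{\left(2 \right)} + 13\right)^{2}}{3283} = - \frac{1225}{3670} + \frac{\left(2 \cdot 2^{2} + 13\right)^{2}}{3283} = \left(-1225\right) \frac{1}{3670} + \left(2 \cdot 4 + 13\right)^{2} \cdot \frac{1}{3283} = - \frac{245}{734} + \left(8 + 13\right)^{2} \cdot \frac{1}{3283} = - \frac{245}{734} + 21^{2} \cdot \frac{1}{3283} = - \frac{245}{734} + 441 \cdot \frac{1}{3283} = - \frac{245}{734} + \frac{9}{67} = - \frac{9809}{49178}$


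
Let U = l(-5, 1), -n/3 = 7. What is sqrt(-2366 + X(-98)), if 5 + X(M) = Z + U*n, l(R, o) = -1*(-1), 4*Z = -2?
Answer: I*sqrt(9570)/2 ≈ 48.913*I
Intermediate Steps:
Z = -1/2 (Z = (1/4)*(-2) = -1/2 ≈ -0.50000)
n = -21 (n = -3*7 = -21)
l(R, o) = 1
U = 1
X(M) = -53/2 (X(M) = -5 + (-1/2 + 1*(-21)) = -5 + (-1/2 - 21) = -5 - 43/2 = -53/2)
sqrt(-2366 + X(-98)) = sqrt(-2366 - 53/2) = sqrt(-4785/2) = I*sqrt(9570)/2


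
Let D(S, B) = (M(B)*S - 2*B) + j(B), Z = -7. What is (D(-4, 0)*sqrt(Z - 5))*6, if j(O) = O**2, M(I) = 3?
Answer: -144*I*sqrt(3) ≈ -249.42*I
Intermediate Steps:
D(S, B) = B**2 - 2*B + 3*S (D(S, B) = (3*S - 2*B) + B**2 = (-2*B + 3*S) + B**2 = B**2 - 2*B + 3*S)
(D(-4, 0)*sqrt(Z - 5))*6 = ((0**2 - 2*0 + 3*(-4))*sqrt(-7 - 5))*6 = ((0 + 0 - 12)*sqrt(-12))*6 = -24*I*sqrt(3)*6 = -144*I*sqrt(3)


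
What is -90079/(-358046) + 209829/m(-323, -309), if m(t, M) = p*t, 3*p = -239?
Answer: 232339130965/27640077062 ≈ 8.4059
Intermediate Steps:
p = -239/3 (p = (1/3)*(-239) = -239/3 ≈ -79.667)
m(t, M) = -239*t/3
-90079/(-358046) + 209829/m(-323, -309) = -90079/(-358046) + 209829/((-239/3*(-323))) = -90079*(-1/358046) + 209829/(77197/3) = 90079/358046 + 209829*(3/77197) = 90079/358046 + 629487/77197 = 232339130965/27640077062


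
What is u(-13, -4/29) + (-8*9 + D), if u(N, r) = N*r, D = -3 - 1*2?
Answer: -2181/29 ≈ -75.207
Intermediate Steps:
D = -5 (D = -3 - 2 = -5)
u(-13, -4/29) + (-8*9 + D) = -(-13)*4/29 + (-8*9 - 5) = -(-13)*4*(1/29) + (-72 - 5) = -(-13)*4/29 - 77 = -13*(-4/29) - 77 = 52/29 - 77 = -2181/29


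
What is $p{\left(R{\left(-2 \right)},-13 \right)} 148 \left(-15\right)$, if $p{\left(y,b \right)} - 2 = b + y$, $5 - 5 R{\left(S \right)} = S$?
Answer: $21312$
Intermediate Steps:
$R{\left(S \right)} = 1 - \frac{S}{5}$
$p{\left(y,b \right)} = 2 + b + y$ ($p{\left(y,b \right)} = 2 + \left(b + y\right) = 2 + b + y$)
$p{\left(R{\left(-2 \right)},-13 \right)} 148 \left(-15\right) = \left(2 - 13 + \left(1 - - \frac{2}{5}\right)\right) 148 \left(-15\right) = \left(2 - 13 + \left(1 + \frac{2}{5}\right)\right) 148 \left(-15\right) = \left(2 - 13 + \frac{7}{5}\right) 148 \left(-15\right) = \left(- \frac{48}{5}\right) 148 \left(-15\right) = \left(- \frac{7104}{5}\right) \left(-15\right) = 21312$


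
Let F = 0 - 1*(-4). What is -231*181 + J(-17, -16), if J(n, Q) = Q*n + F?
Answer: -41535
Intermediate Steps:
F = 4 (F = 0 + 4 = 4)
J(n, Q) = 4 + Q*n (J(n, Q) = Q*n + 4 = 4 + Q*n)
-231*181 + J(-17, -16) = -231*181 + (4 - 16*(-17)) = -41811 + (4 + 272) = -41811 + 276 = -41535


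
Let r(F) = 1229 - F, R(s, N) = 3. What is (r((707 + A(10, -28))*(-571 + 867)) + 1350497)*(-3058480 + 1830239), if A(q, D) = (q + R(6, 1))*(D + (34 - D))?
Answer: -1242515616902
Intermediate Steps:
A(q, D) = 102 + 34*q (A(q, D) = (q + 3)*(D + (34 - D)) = (3 + q)*34 = 102 + 34*q)
(r((707 + A(10, -28))*(-571 + 867)) + 1350497)*(-3058480 + 1830239) = ((1229 - (707 + (102 + 34*10))*(-571 + 867)) + 1350497)*(-3058480 + 1830239) = ((1229 - (707 + (102 + 340))*296) + 1350497)*(-1228241) = ((1229 - (707 + 442)*296) + 1350497)*(-1228241) = ((1229 - 1149*296) + 1350497)*(-1228241) = ((1229 - 1*340104) + 1350497)*(-1228241) = ((1229 - 340104) + 1350497)*(-1228241) = (-338875 + 1350497)*(-1228241) = 1011622*(-1228241) = -1242515616902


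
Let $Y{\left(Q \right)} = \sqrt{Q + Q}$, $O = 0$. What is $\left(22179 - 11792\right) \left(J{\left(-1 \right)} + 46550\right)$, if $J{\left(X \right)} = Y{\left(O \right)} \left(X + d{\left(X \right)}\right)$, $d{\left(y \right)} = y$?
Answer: $483514850$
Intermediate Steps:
$Y{\left(Q \right)} = \sqrt{2} \sqrt{Q}$ ($Y{\left(Q \right)} = \sqrt{2 Q} = \sqrt{2} \sqrt{Q}$)
$J{\left(X \right)} = 0$ ($J{\left(X \right)} = \sqrt{2} \sqrt{0} \left(X + X\right) = \sqrt{2} \cdot 0 \cdot 2 X = 0 \cdot 2 X = 0$)
$\left(22179 - 11792\right) \left(J{\left(-1 \right)} + 46550\right) = \left(22179 - 11792\right) \left(0 + 46550\right) = 10387 \cdot 46550 = 483514850$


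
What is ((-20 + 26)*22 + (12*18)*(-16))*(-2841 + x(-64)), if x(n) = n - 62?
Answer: 9862308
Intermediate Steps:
x(n) = -62 + n
((-20 + 26)*22 + (12*18)*(-16))*(-2841 + x(-64)) = ((-20 + 26)*22 + (12*18)*(-16))*(-2841 + (-62 - 64)) = (6*22 + 216*(-16))*(-2841 - 126) = (132 - 3456)*(-2967) = -3324*(-2967) = 9862308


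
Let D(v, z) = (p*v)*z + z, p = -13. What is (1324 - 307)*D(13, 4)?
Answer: -683424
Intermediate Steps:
D(v, z) = z - 13*v*z (D(v, z) = (-13*v)*z + z = -13*v*z + z = z - 13*v*z)
(1324 - 307)*D(13, 4) = (1324 - 307)*(4*(1 - 13*13)) = 1017*(4*(1 - 169)) = 1017*(4*(-168)) = 1017*(-672) = -683424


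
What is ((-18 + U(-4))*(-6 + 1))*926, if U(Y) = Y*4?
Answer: 157420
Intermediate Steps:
U(Y) = 4*Y
((-18 + U(-4))*(-6 + 1))*926 = ((-18 + 4*(-4))*(-6 + 1))*926 = ((-18 - 16)*(-5))*926 = -34*(-5)*926 = 170*926 = 157420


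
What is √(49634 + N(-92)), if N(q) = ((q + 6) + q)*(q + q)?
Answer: 3*√9154 ≈ 287.03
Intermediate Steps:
N(q) = 2*q*(6 + 2*q) (N(q) = ((6 + q) + q)*(2*q) = (6 + 2*q)*(2*q) = 2*q*(6 + 2*q))
√(49634 + N(-92)) = √(49634 + 4*(-92)*(3 - 92)) = √(49634 + 4*(-92)*(-89)) = √(49634 + 32752) = √82386 = 3*√9154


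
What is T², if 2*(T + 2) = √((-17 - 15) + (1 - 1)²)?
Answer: 4*(1 - I*√2)² ≈ -4.0 - 11.314*I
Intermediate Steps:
T = -2 + 2*I*√2 (T = -2 + √((-17 - 15) + (1 - 1)²)/2 = -2 + √(-32 + 0²)/2 = -2 + √(-32 + 0)/2 = -2 + √(-32)/2 = -2 + (4*I*√2)/2 = -2 + 2*I*√2 ≈ -2.0 + 2.8284*I)
T² = (-2 + 2*I*√2)²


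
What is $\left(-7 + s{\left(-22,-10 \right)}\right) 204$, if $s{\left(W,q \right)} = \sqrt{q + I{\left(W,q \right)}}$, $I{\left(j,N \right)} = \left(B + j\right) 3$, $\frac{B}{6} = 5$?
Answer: $-1428 + 204 \sqrt{14} \approx -664.7$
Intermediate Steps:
$B = 30$ ($B = 6 \cdot 5 = 30$)
$I{\left(j,N \right)} = 90 + 3 j$ ($I{\left(j,N \right)} = \left(30 + j\right) 3 = 90 + 3 j$)
$s{\left(W,q \right)} = \sqrt{90 + q + 3 W}$ ($s{\left(W,q \right)} = \sqrt{q + \left(90 + 3 W\right)} = \sqrt{90 + q + 3 W}$)
$\left(-7 + s{\left(-22,-10 \right)}\right) 204 = \left(-7 + \sqrt{90 - 10 + 3 \left(-22\right)}\right) 204 = \left(-7 + \sqrt{90 - 10 - 66}\right) 204 = \left(-7 + \sqrt{14}\right) 204 = -1428 + 204 \sqrt{14}$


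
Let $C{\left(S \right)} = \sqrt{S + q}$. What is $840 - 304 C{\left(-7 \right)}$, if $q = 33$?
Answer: $840 - 304 \sqrt{26} \approx -710.1$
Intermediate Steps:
$C{\left(S \right)} = \sqrt{33 + S}$ ($C{\left(S \right)} = \sqrt{S + 33} = \sqrt{33 + S}$)
$840 - 304 C{\left(-7 \right)} = 840 - 304 \sqrt{33 - 7} = 840 - 304 \sqrt{26}$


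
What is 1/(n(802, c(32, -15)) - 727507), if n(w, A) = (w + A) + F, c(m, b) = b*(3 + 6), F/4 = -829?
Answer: -1/730156 ≈ -1.3696e-6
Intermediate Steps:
F = -3316 (F = 4*(-829) = -3316)
c(m, b) = 9*b (c(m, b) = b*9 = 9*b)
n(w, A) = -3316 + A + w (n(w, A) = (w + A) - 3316 = (A + w) - 3316 = -3316 + A + w)
1/(n(802, c(32, -15)) - 727507) = 1/((-3316 + 9*(-15) + 802) - 727507) = 1/((-3316 - 135 + 802) - 727507) = 1/(-2649 - 727507) = 1/(-730156) = -1/730156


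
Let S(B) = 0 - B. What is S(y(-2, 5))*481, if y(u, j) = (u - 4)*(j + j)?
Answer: 28860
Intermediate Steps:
y(u, j) = 2*j*(-4 + u) (y(u, j) = (-4 + u)*(2*j) = 2*j*(-4 + u))
S(B) = -B
S(y(-2, 5))*481 = -2*5*(-4 - 2)*481 = -2*5*(-6)*481 = -1*(-60)*481 = 60*481 = 28860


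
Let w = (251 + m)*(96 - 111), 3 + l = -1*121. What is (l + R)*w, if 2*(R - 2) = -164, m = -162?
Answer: 272340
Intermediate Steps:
l = -124 (l = -3 - 1*121 = -3 - 121 = -124)
R = -80 (R = 2 + (½)*(-164) = 2 - 82 = -80)
w = -1335 (w = (251 - 162)*(96 - 111) = 89*(-15) = -1335)
(l + R)*w = (-124 - 80)*(-1335) = -204*(-1335) = 272340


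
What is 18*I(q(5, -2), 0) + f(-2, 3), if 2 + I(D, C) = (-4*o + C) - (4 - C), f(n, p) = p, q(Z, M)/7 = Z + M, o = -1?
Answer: -33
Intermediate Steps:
q(Z, M) = 7*M + 7*Z (q(Z, M) = 7*(Z + M) = 7*(M + Z) = 7*M + 7*Z)
I(D, C) = -2 + 2*C (I(D, C) = -2 + ((-4*(-1) + C) - (4 - C)) = -2 + ((4 + C) + (-4 + C)) = -2 + 2*C)
18*I(q(5, -2), 0) + f(-2, 3) = 18*(-2 + 2*0) + 3 = 18*(-2 + 0) + 3 = 18*(-2) + 3 = -36 + 3 = -33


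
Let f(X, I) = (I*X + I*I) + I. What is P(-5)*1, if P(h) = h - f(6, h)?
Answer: 5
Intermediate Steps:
f(X, I) = I + I² + I*X (f(X, I) = (I*X + I²) + I = (I² + I*X) + I = I + I² + I*X)
P(h) = h - h*(7 + h) (P(h) = h - h*(1 + h + 6) = h - h*(7 + h))
P(-5)*1 = -5*(-6 - 1*(-5))*1 = -5*(-6 + 5)*1 = -5*(-1)*1 = 5*1 = 5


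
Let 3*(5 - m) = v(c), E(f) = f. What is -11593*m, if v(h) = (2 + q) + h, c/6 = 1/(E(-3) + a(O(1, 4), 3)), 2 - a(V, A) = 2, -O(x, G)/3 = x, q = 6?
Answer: -34779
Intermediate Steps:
O(x, G) = -3*x
a(V, A) = 0 (a(V, A) = 2 - 1*2 = 2 - 2 = 0)
c = -2 (c = 6/(-3 + 0) = 6/(-3) = 6*(-⅓) = -2)
v(h) = 8 + h (v(h) = (2 + 6) + h = 8 + h)
m = 3 (m = 5 - (8 - 2)/3 = 5 - ⅓*6 = 5 - 2 = 3)
-11593*m = -11593*3 = -34779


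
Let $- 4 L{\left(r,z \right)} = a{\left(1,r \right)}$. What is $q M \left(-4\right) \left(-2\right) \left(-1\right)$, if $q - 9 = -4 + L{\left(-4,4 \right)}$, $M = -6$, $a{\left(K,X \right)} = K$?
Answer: $228$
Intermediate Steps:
$L{\left(r,z \right)} = - \frac{1}{4}$ ($L{\left(r,z \right)} = \left(- \frac{1}{4}\right) 1 = - \frac{1}{4}$)
$q = \frac{19}{4}$ ($q = 9 - \frac{17}{4} = \frac{19}{4} \approx 4.75$)
$q M \left(-4\right) \left(-2\right) \left(-1\right) = \frac{19 \left(- 6 \left(-4\right) \left(-2\right) \left(-1\right)\right)}{4} = \frac{19 \left(- 6 \cdot 8 \left(-1\right)\right)}{4} = \frac{19 \left(\left(-6\right) \left(-8\right)\right)}{4} = \frac{19}{4} \cdot 48 = 228$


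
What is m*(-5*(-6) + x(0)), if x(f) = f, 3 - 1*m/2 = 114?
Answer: -6660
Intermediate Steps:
m = -222 (m = 6 - 2*114 = 6 - 228 = -222)
m*(-5*(-6) + x(0)) = -222*(-5*(-6) + 0) = -222*(30 + 0) = -222*30 = -6660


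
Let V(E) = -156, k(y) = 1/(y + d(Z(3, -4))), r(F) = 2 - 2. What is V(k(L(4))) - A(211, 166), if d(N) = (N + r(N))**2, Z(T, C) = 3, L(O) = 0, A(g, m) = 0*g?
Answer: -156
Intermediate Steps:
A(g, m) = 0
r(F) = 0
d(N) = N**2 (d(N) = (N + 0)**2 = N**2)
k(y) = 1/(9 + y) (k(y) = 1/(y + 3**2) = 1/(y + 9) = 1/(9 + y))
V(k(L(4))) - A(211, 166) = -156 - 1*0 = -156 + 0 = -156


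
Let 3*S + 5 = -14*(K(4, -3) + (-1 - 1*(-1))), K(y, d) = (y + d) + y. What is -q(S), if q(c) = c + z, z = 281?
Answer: -256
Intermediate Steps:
K(y, d) = d + 2*y (K(y, d) = (d + y) + y = d + 2*y)
S = -25 (S = -5/3 + (-14*((-3 + 2*4) + (-1 - 1*(-1))))/3 = -5/3 + (-14*((-3 + 8) + (-1 + 1)))/3 = -5/3 + (-14*(5 + 0))/3 = -5/3 + (-14*5)/3 = -5/3 + (-1*70)/3 = -5/3 + (⅓)*(-70) = -5/3 - 70/3 = -25)
q(c) = 281 + c (q(c) = c + 281 = 281 + c)
-q(S) = -(281 - 25) = -1*256 = -256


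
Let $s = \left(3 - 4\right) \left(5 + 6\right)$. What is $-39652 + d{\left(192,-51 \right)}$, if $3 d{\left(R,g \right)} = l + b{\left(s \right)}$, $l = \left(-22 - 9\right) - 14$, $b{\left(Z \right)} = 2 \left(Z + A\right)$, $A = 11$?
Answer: $-39667$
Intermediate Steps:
$s = -11$ ($s = \left(-1\right) 11 = -11$)
$b{\left(Z \right)} = 22 + 2 Z$ ($b{\left(Z \right)} = 2 \left(Z + 11\right) = 2 \left(11 + Z\right) = 22 + 2 Z$)
$l = -45$ ($l = -31 - 14 = -45$)
$d{\left(R,g \right)} = -15$ ($d{\left(R,g \right)} = \frac{-45 + \left(22 + 2 \left(-11\right)\right)}{3} = \frac{-45 + \left(22 - 22\right)}{3} = \frac{-45 + 0}{3} = \frac{1}{3} \left(-45\right) = -15$)
$-39652 + d{\left(192,-51 \right)} = -39652 - 15 = -39667$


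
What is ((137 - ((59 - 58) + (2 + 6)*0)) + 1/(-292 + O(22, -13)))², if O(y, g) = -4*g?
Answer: 1065304321/57600 ≈ 18495.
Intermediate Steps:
((137 - ((59 - 58) + (2 + 6)*0)) + 1/(-292 + O(22, -13)))² = ((137 - ((59 - 58) + (2 + 6)*0)) + 1/(-292 - 4*(-13)))² = ((137 - (1 + 8*0)) + 1/(-292 + 52))² = ((137 - (1 + 0)) + 1/(-240))² = ((137 - 1*1) - 1/240)² = ((137 - 1) - 1/240)² = (136 - 1/240)² = (32639/240)² = 1065304321/57600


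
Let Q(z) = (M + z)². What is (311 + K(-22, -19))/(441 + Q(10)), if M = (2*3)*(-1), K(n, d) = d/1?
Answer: 292/457 ≈ 0.63895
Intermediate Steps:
K(n, d) = d (K(n, d) = d*1 = d)
M = -6 (M = 6*(-1) = -6)
Q(z) = (-6 + z)²
(311 + K(-22, -19))/(441 + Q(10)) = (311 - 19)/(441 + (-6 + 10)²) = 292/(441 + 4²) = 292/(441 + 16) = 292/457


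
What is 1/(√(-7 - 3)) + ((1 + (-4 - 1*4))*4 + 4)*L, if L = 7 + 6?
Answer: -312 - I*√10/10 ≈ -312.0 - 0.31623*I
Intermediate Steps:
L = 13
1/(√(-7 - 3)) + ((1 + (-4 - 1*4))*4 + 4)*L = 1/(√(-7 - 3)) + ((1 + (-4 - 1*4))*4 + 4)*13 = 1/(√(-10)) + ((1 + (-4 - 4))*4 + 4)*13 = 1/(I*√10) + ((1 - 8)*4 + 4)*13 = -I*√10/10 + (-7*4 + 4)*13 = -I*√10/10 + (-28 + 4)*13 = -I*√10/10 - 24*13 = -I*√10/10 - 312 = -312 - I*√10/10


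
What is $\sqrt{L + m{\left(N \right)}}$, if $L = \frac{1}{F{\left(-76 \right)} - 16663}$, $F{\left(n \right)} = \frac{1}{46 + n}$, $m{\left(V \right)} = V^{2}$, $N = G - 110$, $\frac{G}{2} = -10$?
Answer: $\frac{\sqrt{4223158085792170}}{499891} \approx 130.0$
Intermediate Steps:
$G = -20$ ($G = 2 \left(-10\right) = -20$)
$N = -130$ ($N = -20 - 110 = -130$)
$L = - \frac{30}{499891}$ ($L = \frac{1}{\frac{1}{46 - 76} - 16663} = \frac{1}{\frac{1}{-30} - 16663} = \frac{1}{- \frac{1}{30} - 16663} = \frac{1}{- \frac{499891}{30}} = - \frac{30}{499891} \approx -6.0013 \cdot 10^{-5}$)
$\sqrt{L + m{\left(N \right)}} = \sqrt{- \frac{30}{499891} + \left(-130\right)^{2}} = \sqrt{- \frac{30}{499891} + 16900} = \sqrt{\frac{8448157870}{499891}} = \frac{\sqrt{4223158085792170}}{499891}$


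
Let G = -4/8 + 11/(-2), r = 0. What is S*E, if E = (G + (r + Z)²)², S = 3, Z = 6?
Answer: 2700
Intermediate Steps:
G = -6 (G = -4*⅛ + 11*(-½) = -½ - 11/2 = -6)
E = 900 (E = (-6 + (0 + 6)²)² = (-6 + 6²)² = (-6 + 36)² = 30² = 900)
S*E = 3*900 = 2700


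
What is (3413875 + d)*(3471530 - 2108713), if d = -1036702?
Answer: 3239651776341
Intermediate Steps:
(3413875 + d)*(3471530 - 2108713) = (3413875 - 1036702)*(3471530 - 2108713) = 2377173*1362817 = 3239651776341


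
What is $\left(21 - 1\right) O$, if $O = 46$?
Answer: $920$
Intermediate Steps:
$\left(21 - 1\right) O = \left(21 - 1\right) 46 = 20 \cdot 46 = 920$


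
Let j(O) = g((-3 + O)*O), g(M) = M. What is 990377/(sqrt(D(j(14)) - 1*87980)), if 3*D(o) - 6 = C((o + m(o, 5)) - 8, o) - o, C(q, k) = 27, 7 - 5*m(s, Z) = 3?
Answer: -990377*I*sqrt(16167)/37723 ≈ -3338.2*I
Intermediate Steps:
m(s, Z) = 4/5 (m(s, Z) = 7/5 - 1/5*3 = 7/5 - 3/5 = 4/5)
j(O) = O*(-3 + O) (j(O) = (-3 + O)*O = O*(-3 + O))
D(o) = 11 - o/3 (D(o) = 2 + (27 - o)/3 = 2 + (9 - o/3) = 11 - o/3)
990377/(sqrt(D(j(14)) - 1*87980)) = 990377/(sqrt((11 - 14*(-3 + 14)/3) - 1*87980)) = 990377/(sqrt((11 - 14*11/3) - 87980)) = 990377/(sqrt((11 - 1/3*154) - 87980)) = 990377/(sqrt((11 - 154/3) - 87980)) = 990377/(sqrt(-121/3 - 87980)) = 990377/(sqrt(-264061/3)) = 990377/((7*I*sqrt(16167)/3)) = 990377*(-I*sqrt(16167)/37723) = -990377*I*sqrt(16167)/37723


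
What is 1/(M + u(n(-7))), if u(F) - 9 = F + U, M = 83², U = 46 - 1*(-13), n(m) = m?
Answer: 1/6950 ≈ 0.00014388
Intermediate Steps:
U = 59 (U = 46 + 13 = 59)
M = 6889
u(F) = 68 + F (u(F) = 9 + (F + 59) = 9 + (59 + F) = 68 + F)
1/(M + u(n(-7))) = 1/(6889 + (68 - 7)) = 1/(6889 + 61) = 1/6950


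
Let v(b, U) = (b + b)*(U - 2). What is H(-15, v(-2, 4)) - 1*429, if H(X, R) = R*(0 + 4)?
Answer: -461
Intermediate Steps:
v(b, U) = 2*b*(-2 + U) (v(b, U) = (2*b)*(-2 + U) = 2*b*(-2 + U))
H(X, R) = 4*R (H(X, R) = R*4 = 4*R)
H(-15, v(-2, 4)) - 1*429 = 4*(2*(-2)*(-2 + 4)) - 1*429 = 4*(2*(-2)*2) - 429 = 4*(-8) - 429 = -32 - 429 = -461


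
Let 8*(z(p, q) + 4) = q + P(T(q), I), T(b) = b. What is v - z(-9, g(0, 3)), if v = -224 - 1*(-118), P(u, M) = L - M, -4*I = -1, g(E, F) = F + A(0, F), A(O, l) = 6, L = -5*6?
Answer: -3179/32 ≈ -99.344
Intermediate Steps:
L = -30
g(E, F) = 6 + F (g(E, F) = F + 6 = 6 + F)
I = ¼ (I = -¼*(-1) = ¼ ≈ 0.25000)
P(u, M) = -30 - M
v = -106 (v = -224 + 118 = -106)
z(p, q) = -249/32 + q/8 (z(p, q) = -4 + (q + (-30 - 1*¼))/8 = -4 + (q + (-30 - ¼))/8 = -4 + (q - 121/4)/8 = -4 + (-121/4 + q)/8 = -4 + (-121/32 + q/8) = -249/32 + q/8)
v - z(-9, g(0, 3)) = -106 - (-249/32 + (6 + 3)/8) = -106 - (-249/32 + (⅛)*9) = -106 - (-249/32 + 9/8) = -106 - 1*(-213/32) = -106 + 213/32 = -3179/32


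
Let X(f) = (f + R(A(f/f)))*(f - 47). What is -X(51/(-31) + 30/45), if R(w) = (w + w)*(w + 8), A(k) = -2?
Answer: -10365226/8649 ≈ -1198.4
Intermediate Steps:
R(w) = 2*w*(8 + w) (R(w) = (2*w)*(8 + w) = 2*w*(8 + w))
X(f) = (-47 + f)*(-24 + f) (X(f) = (f + 2*(-2)*(8 - 2))*(f - 47) = (f + 2*(-2)*6)*(-47 + f) = (f - 24)*(-47 + f) = (-24 + f)*(-47 + f) = (-47 + f)*(-24 + f))
-X(51/(-31) + 30/45) = -(1128 + (51/(-31) + 30/45)² - 71*(51/(-31) + 30/45)) = -(1128 + (51*(-1/31) + 30*(1/45))² - 71*(51*(-1/31) + 30*(1/45))) = -(1128 + (-51/31 + ⅔)² - 71*(-51/31 + ⅔)) = -(1128 + (-91/93)² - 71*(-91/93)) = -(1128 + 8281/8649 + 6461/93) = -1*10365226/8649 = -10365226/8649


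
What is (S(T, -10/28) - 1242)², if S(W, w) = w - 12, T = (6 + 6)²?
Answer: 308388721/196 ≈ 1.5734e+6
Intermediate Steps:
T = 144 (T = 12² = 144)
S(W, w) = -12 + w
(S(T, -10/28) - 1242)² = ((-12 - 10/28) - 1242)² = ((-12 - 10*1/28) - 1242)² = ((-12 - 5/14) - 1242)² = (-173/14 - 1242)² = (-17561/14)² = 308388721/196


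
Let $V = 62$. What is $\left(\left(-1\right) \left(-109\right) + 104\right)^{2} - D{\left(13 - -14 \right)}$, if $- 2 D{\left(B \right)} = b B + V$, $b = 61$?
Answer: $\frac{92447}{2} \approx 46224.0$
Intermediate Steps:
$D{\left(B \right)} = -31 - \frac{61 B}{2}$ ($D{\left(B \right)} = - \frac{61 B + 62}{2} = - \frac{62 + 61 B}{2} = -31 - \frac{61 B}{2}$)
$\left(\left(-1\right) \left(-109\right) + 104\right)^{2} - D{\left(13 - -14 \right)} = \left(\left(-1\right) \left(-109\right) + 104\right)^{2} - \left(-31 - \frac{61 \left(13 - -14\right)}{2}\right) = \left(109 + 104\right)^{2} - \left(-31 - \frac{61 \left(13 + 14\right)}{2}\right) = 213^{2} - \left(-31 - \frac{1647}{2}\right) = 45369 - \left(-31 - \frac{1647}{2}\right) = 45369 - - \frac{1709}{2} = 45369 + \frac{1709}{2} = \frac{92447}{2}$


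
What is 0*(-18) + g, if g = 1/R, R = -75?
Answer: -1/75 ≈ -0.013333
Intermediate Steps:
g = -1/75 (g = 1/(-75) = -1/75 ≈ -0.013333)
0*(-18) + g = 0*(-18) - 1/75 = 0 - 1/75 = -1/75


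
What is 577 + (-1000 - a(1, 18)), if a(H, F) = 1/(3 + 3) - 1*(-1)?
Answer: -2545/6 ≈ -424.17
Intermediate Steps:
a(H, F) = 7/6 (a(H, F) = 1/6 + 1 = ⅙ + 1 = 7/6)
577 + (-1000 - a(1, 18)) = 577 + (-1000 - 1*7/6) = 577 + (-1000 - 7/6) = 577 - 6007/6 = -2545/6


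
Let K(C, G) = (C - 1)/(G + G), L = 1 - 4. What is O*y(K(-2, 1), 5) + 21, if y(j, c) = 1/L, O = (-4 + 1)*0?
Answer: 21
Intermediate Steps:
L = -3
K(C, G) = (-1 + C)/(2*G) (K(C, G) = (-1 + C)/((2*G)) = (-1 + C)*(1/(2*G)) = (-1 + C)/(2*G))
O = 0 (O = -3*0 = 0)
y(j, c) = -1/3 (y(j, c) = 1/(-3) = -1/3)
O*y(K(-2, 1), 5) + 21 = 0*(-1/3) + 21 = 0 + 21 = 21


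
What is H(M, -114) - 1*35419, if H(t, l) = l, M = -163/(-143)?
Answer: -35533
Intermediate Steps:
M = 163/143 (M = -163*(-1/143) = 163/143 ≈ 1.1399)
H(M, -114) - 1*35419 = -114 - 1*35419 = -114 - 35419 = -35533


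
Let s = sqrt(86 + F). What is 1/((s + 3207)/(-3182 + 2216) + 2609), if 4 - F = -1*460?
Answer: 2431506042/6335726965019 + 4830*sqrt(22)/6335726965019 ≈ 0.00038378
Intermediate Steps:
F = 464 (F = 4 - (-1)*460 = 4 - 1*(-460) = 4 + 460 = 464)
s = 5*sqrt(22) (s = sqrt(86 + 464) = sqrt(550) = 5*sqrt(22) ≈ 23.452)
1/((s + 3207)/(-3182 + 2216) + 2609) = 1/((5*sqrt(22) + 3207)/(-3182 + 2216) + 2609) = 1/((3207 + 5*sqrt(22))/(-966) + 2609) = 1/((3207 + 5*sqrt(22))*(-1/966) + 2609) = 1/((-1069/322 - 5*sqrt(22)/966) + 2609) = 1/(839029/322 - 5*sqrt(22)/966)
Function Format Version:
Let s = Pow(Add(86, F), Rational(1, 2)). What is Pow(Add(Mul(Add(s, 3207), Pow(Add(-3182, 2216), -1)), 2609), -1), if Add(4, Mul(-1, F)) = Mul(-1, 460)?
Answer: Add(Rational(2431506042, 6335726965019), Mul(Rational(4830, 6335726965019), Pow(22, Rational(1, 2)))) ≈ 0.00038378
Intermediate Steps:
F = 464 (F = Add(4, Mul(-1, Mul(-1, 460))) = Add(4, Mul(-1, -460)) = Add(4, 460) = 464)
s = Mul(5, Pow(22, Rational(1, 2))) (s = Pow(Add(86, 464), Rational(1, 2)) = Pow(550, Rational(1, 2)) = Mul(5, Pow(22, Rational(1, 2))) ≈ 23.452)
Pow(Add(Mul(Add(s, 3207), Pow(Add(-3182, 2216), -1)), 2609), -1) = Pow(Add(Mul(Add(Mul(5, Pow(22, Rational(1, 2))), 3207), Pow(Add(-3182, 2216), -1)), 2609), -1) = Pow(Add(Mul(Add(3207, Mul(5, Pow(22, Rational(1, 2)))), Pow(-966, -1)), 2609), -1) = Pow(Add(Mul(Add(3207, Mul(5, Pow(22, Rational(1, 2)))), Rational(-1, 966)), 2609), -1) = Pow(Add(Add(Rational(-1069, 322), Mul(Rational(-5, 966), Pow(22, Rational(1, 2)))), 2609), -1) = Pow(Add(Rational(839029, 322), Mul(Rational(-5, 966), Pow(22, Rational(1, 2)))), -1)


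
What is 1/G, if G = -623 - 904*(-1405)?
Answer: 1/1269497 ≈ 7.8771e-7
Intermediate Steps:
G = 1269497 (G = -623 + 1270120 = 1269497)
1/G = 1/1269497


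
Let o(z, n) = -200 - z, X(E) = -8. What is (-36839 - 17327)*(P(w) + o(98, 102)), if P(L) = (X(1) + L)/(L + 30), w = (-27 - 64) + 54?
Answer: 15793258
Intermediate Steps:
w = -37 (w = -91 + 54 = -37)
P(L) = (-8 + L)/(30 + L) (P(L) = (-8 + L)/(L + 30) = (-8 + L)/(30 + L))
(-36839 - 17327)*(P(w) + o(98, 102)) = (-36839 - 17327)*((-8 - 37)/(30 - 37) + (-200 - 1*98)) = -54166*(-45/(-7) + (-200 - 98)) = -54166*(-⅐*(-45) - 298) = -54166*(45/7 - 298) = -54166*(-2041/7) = 15793258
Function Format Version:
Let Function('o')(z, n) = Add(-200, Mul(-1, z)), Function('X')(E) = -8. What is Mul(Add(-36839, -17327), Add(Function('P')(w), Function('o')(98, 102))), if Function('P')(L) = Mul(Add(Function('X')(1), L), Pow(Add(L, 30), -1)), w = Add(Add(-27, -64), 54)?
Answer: 15793258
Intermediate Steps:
w = -37 (w = Add(-91, 54) = -37)
Function('P')(L) = Mul(Pow(Add(30, L), -1), Add(-8, L)) (Function('P')(L) = Mul(Add(-8, L), Pow(Add(L, 30), -1)) = Mul(Add(-8, L), Pow(Add(30, L), -1)) = Mul(Pow(Add(30, L), -1), Add(-8, L)))
Mul(Add(-36839, -17327), Add(Function('P')(w), Function('o')(98, 102))) = Mul(Add(-36839, -17327), Add(Mul(Pow(Add(30, -37), -1), Add(-8, -37)), Add(-200, Mul(-1, 98)))) = Mul(-54166, Add(Mul(Pow(-7, -1), -45), Add(-200, -98))) = Mul(-54166, Add(Mul(Rational(-1, 7), -45), -298)) = Mul(-54166, Add(Rational(45, 7), -298)) = Mul(-54166, Rational(-2041, 7)) = 15793258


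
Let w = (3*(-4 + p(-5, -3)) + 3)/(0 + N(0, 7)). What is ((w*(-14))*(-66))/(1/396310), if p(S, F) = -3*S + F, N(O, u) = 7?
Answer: 1412448840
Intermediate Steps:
p(S, F) = F - 3*S
w = 27/7 (w = (3*(-4 + (-3 - 3*(-5))) + 3)/(0 + 7) = (3*(-4 + (-3 + 15)) + 3)/7 = (3*(-4 + 12) + 3)*(1/7) = (3*8 + 3)*(1/7) = (24 + 3)*(1/7) = 27*(1/7) = 27/7 ≈ 3.8571)
((w*(-14))*(-66))/(1/396310) = (((27/7)*(-14))*(-66))/(1/396310) = (-54*(-66))/(1/396310) = 3564*396310 = 1412448840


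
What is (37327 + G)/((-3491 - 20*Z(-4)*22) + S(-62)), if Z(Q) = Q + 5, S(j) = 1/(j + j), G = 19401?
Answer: -1004896/69635 ≈ -14.431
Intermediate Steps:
S(j) = 1/(2*j)
Z(Q) = 5 + Q
(37327 + G)/((-3491 - 20*Z(-4)*22) + S(-62)) = (37327 + 19401)/((-3491 - 20*(5 - 4)*22) + (1/2)/(-62)) = 56728/((-3491 - 20*1*22) + (1/2)*(-1/62)) = 56728/((-3491 - 20*22) - 1/124) = 56728/((-3491 - 1*440) - 1/124) = 56728/((-3491 - 440) - 1/124) = 56728/(-3931 - 1/124) = 56728/(-487445/124) = 56728*(-124/487445) = -1004896/69635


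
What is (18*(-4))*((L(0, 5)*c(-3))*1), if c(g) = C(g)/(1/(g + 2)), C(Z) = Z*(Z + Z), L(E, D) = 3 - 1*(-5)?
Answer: 10368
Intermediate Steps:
L(E, D) = 8 (L(E, D) = 3 + 5 = 8)
C(Z) = 2*Z**2 (C(Z) = Z*(2*Z) = 2*Z**2)
c(g) = 2*g**2*(2 + g) (c(g) = (2*g**2)/(1/(g + 2)) = (2*g**2)/(1/(2 + g)) = (2*g**2)*(2 + g) = 2*g**2*(2 + g))
(18*(-4))*((L(0, 5)*c(-3))*1) = (18*(-4))*((8*(2*(-3)**2*(2 - 3)))*1) = -72*8*(2*9*(-1)) = -72*8*(-18) = -(-10368) = -72*(-144) = 10368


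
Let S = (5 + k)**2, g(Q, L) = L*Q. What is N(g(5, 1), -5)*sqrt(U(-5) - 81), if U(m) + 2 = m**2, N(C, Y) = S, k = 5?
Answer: 100*I*sqrt(58) ≈ 761.58*I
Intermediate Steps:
S = 100 (S = (5 + 5)**2 = 10**2 = 100)
N(C, Y) = 100
U(m) = -2 + m**2
N(g(5, 1), -5)*sqrt(U(-5) - 81) = 100*sqrt((-2 + (-5)**2) - 81) = 100*sqrt((-2 + 25) - 81) = 100*sqrt(23 - 81) = 100*sqrt(-58) = 100*(I*sqrt(58)) = 100*I*sqrt(58)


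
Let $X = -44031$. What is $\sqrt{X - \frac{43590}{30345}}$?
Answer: $\frac{i \sqrt{623543333}}{119} \approx 209.84 i$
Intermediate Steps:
$\sqrt{X - \frac{43590}{30345}} = \sqrt{-44031 - \frac{43590}{30345}} = \sqrt{-44031 - \frac{2906}{2023}} = \sqrt{- \frac{89077619}{2023}} = \frac{i \sqrt{623543333}}{119}$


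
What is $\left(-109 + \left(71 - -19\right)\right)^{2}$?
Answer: $361$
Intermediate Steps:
$\left(-109 + \left(71 - -19\right)\right)^{2} = \left(-109 + \left(71 + 19\right)\right)^{2} = \left(-109 + 90\right)^{2} = \left(-19\right)^{2} = 361$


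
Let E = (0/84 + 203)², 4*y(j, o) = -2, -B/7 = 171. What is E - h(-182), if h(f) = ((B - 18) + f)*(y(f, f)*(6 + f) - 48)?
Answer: 97089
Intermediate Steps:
B = -1197 (B = -7*171 = -1197)
y(j, o) = -½ (y(j, o) = (¼)*(-2) = -½)
h(f) = (-1215 + f)*(-51 - f/2) (h(f) = ((-1197 - 18) + f)*(-(6 + f)/2 - 48) = (-1215 + f)*((-3 - f/2) - 48) = (-1215 + f)*(-51 - f/2))
E = 41209 (E = (0*(1/84) + 203)² = (0 + 203)² = 203² = 41209)
E - h(-182) = 41209 - (61965 - ½*(-182)² + (1113/2)*(-182)) = 41209 - (61965 - ½*33124 - 101283) = 41209 - (61965 - 16562 - 101283) = 41209 - 1*(-55880) = 41209 + 55880 = 97089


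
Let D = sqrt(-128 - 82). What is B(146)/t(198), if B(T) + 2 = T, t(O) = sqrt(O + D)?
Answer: 144/sqrt(198 + I*sqrt(210)) ≈ 10.213 - 0.37325*I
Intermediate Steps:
D = I*sqrt(210) (D = sqrt(-210) = I*sqrt(210) ≈ 14.491*I)
t(O) = sqrt(O + I*sqrt(210))
B(T) = -2 + T
B(146)/t(198) = (-2 + 146)/(sqrt(198 + I*sqrt(210))) = 144/sqrt(198 + I*sqrt(210))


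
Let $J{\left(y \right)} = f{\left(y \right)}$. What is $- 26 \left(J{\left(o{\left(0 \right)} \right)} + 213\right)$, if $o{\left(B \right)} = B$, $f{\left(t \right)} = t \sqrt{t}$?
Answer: $-5538$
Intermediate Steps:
$f{\left(t \right)} = t^{\frac{3}{2}}$
$J{\left(y \right)} = y^{\frac{3}{2}}$
$- 26 \left(J{\left(o{\left(0 \right)} \right)} + 213\right) = - 26 \left(0^{\frac{3}{2}} + 213\right) = - 26 \left(0 + 213\right) = \left(-26\right) 213 = -5538$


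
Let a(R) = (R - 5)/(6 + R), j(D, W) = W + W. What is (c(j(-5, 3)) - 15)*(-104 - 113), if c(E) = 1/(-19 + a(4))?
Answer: 623875/191 ≈ 3266.4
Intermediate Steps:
j(D, W) = 2*W
a(R) = (-5 + R)/(6 + R)
c(E) = -10/191 (c(E) = 1/(-19 + (-5 + 4)/(6 + 4)) = 1/(-19 - 1/10) = 1/(-19 + (⅒)*(-1)) = 1/(-19 - ⅒) = 1/(-191/10) = -10/191)
(c(j(-5, 3)) - 15)*(-104 - 113) = (-10/191 - 15)*(-104 - 113) = -2875/191*(-217) = 623875/191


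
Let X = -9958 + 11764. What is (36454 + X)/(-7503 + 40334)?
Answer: 38260/32831 ≈ 1.1654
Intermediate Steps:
X = 1806
(36454 + X)/(-7503 + 40334) = (36454 + 1806)/(-7503 + 40334) = 38260/32831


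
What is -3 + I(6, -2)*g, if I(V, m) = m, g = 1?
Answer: -5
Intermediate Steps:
-3 + I(6, -2)*g = -3 - 2*1 = -3 - 2 = -5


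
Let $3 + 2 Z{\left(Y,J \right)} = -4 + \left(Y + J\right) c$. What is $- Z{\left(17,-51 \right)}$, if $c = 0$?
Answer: $\frac{7}{2} \approx 3.5$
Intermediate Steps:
$Z{\left(Y,J \right)} = - \frac{7}{2}$ ($Z{\left(Y,J \right)} = - \frac{3}{2} + \frac{-4 + \left(Y + J\right) 0}{2} = - \frac{3}{2} + \frac{-4 + \left(J + Y\right) 0}{2} = - \frac{3}{2} + \frac{-4 + 0}{2} = - \frac{3}{2} + \frac{1}{2} \left(-4\right) = - \frac{3}{2} - 2 = - \frac{7}{2}$)
$- Z{\left(17,-51 \right)} = \left(-1\right) \left(- \frac{7}{2}\right) = \frac{7}{2}$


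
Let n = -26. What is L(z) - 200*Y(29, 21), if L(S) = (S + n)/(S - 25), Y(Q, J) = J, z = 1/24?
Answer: -2515177/599 ≈ -4199.0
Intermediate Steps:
z = 1/24 ≈ 0.041667
L(S) = (-26 + S)/(-25 + S) (L(S) = (S - 26)/(S - 25) = (-26 + S)/(-25 + S))
L(z) - 200*Y(29, 21) = (-26 + 1/24)/(-25 + 1/24) - 200*21 = -623/24/(-599/24) - 4200 = -24/599*(-623/24) - 4200 = 623/599 - 4200 = -2515177/599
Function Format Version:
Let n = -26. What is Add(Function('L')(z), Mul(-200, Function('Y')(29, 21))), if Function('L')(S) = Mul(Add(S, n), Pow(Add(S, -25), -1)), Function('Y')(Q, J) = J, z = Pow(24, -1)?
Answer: Rational(-2515177, 599) ≈ -4199.0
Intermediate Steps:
z = Rational(1, 24) ≈ 0.041667
Function('L')(S) = Mul(Pow(Add(-25, S), -1), Add(-26, S)) (Function('L')(S) = Mul(Add(S, -26), Pow(Add(S, -25), -1)) = Mul(Add(-26, S), Pow(Add(-25, S), -1)) = Mul(Pow(Add(-25, S), -1), Add(-26, S)))
Add(Function('L')(z), Mul(-200, Function('Y')(29, 21))) = Add(Mul(Pow(Add(-25, Rational(1, 24)), -1), Add(-26, Rational(1, 24))), Mul(-200, 21)) = Add(Mul(Pow(Rational(-599, 24), -1), Rational(-623, 24)), -4200) = Add(Mul(Rational(-24, 599), Rational(-623, 24)), -4200) = Add(Rational(623, 599), -4200) = Rational(-2515177, 599)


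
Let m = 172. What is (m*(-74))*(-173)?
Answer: 2201944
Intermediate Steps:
(m*(-74))*(-173) = (172*(-74))*(-173) = -12728*(-173) = 2201944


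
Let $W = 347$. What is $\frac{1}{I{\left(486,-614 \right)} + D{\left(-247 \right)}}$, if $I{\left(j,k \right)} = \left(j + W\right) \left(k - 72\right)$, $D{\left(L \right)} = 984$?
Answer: $- \frac{1}{570454} \approx -1.753 \cdot 10^{-6}$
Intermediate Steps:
$I{\left(j,k \right)} = \left(-72 + k\right) \left(347 + j\right)$ ($I{\left(j,k \right)} = \left(j + 347\right) \left(k - 72\right) = \left(347 + j\right) \left(-72 + k\right) = \left(-72 + k\right) \left(347 + j\right)$)
$\frac{1}{I{\left(486,-614 \right)} + D{\left(-247 \right)}} = \frac{1}{\left(-24984 - 34992 + 347 \left(-614\right) + 486 \left(-614\right)\right) + 984} = \frac{1}{\left(-24984 - 34992 - 213058 - 298404\right) + 984} = \frac{1}{-571438 + 984} = \frac{1}{-570454} = - \frac{1}{570454}$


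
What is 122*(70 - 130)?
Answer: -7320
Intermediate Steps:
122*(70 - 130) = 122*(-60) = -7320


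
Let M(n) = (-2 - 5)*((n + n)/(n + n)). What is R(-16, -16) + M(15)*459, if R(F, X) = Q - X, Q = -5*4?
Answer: -3217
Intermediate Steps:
Q = -20
R(F, X) = -20 - X
M(n) = -7 (M(n) = -7*2*n/(2*n) = -7*2*n*1/(2*n) = -7*1 = -7)
R(-16, -16) + M(15)*459 = (-20 - 1*(-16)) - 7*459 = (-20 + 16) - 3213 = -4 - 3213 = -3217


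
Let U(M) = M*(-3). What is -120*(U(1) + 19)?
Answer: -1920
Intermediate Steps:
U(M) = -3*M
-120*(U(1) + 19) = -120*(-3*1 + 19) = -120*(-3 + 19) = -120*16 = -1920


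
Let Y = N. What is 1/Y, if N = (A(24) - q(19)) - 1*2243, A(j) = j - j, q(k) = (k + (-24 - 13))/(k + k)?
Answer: -19/42608 ≈ -0.00044593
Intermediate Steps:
q(k) = (-37 + k)/(2*k) (q(k) = (k - 37)/((2*k)) = (-37 + k)*(1/(2*k)) = (-37 + k)/(2*k))
A(j) = 0
N = -42608/19 (N = (0 - (-37 + 19)/(2*19)) - 1*2243 = (0 - (-18)/(2*19)) - 2243 = (0 - 1*(-9/19)) - 2243 = (0 + 9/19) - 2243 = 9/19 - 2243 = -42608/19 ≈ -2242.5)
Y = -42608/19 ≈ -2242.5
1/Y = 1/(-42608/19) = -19/42608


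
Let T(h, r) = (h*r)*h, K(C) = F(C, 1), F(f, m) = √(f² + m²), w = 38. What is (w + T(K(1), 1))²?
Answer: 1600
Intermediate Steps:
K(C) = √(1 + C²) (K(C) = √(C² + 1²) = √(C² + 1) = √(1 + C²))
T(h, r) = r*h²
(w + T(K(1), 1))² = (38 + 1*(√(1 + 1²))²)² = (38 + 1*(√(1 + 1))²)² = (38 + 1*(√2)²)² = (38 + 1*2)² = (38 + 2)² = 40² = 1600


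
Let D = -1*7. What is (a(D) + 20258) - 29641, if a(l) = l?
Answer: -9390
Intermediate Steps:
D = -7
(a(D) + 20258) - 29641 = (-7 + 20258) - 29641 = 20251 - 29641 = -9390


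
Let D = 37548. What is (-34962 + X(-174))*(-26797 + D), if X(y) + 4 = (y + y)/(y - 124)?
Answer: -56010129760/149 ≈ -3.7591e+8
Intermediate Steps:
X(y) = -4 + 2*y/(-124 + y) (X(y) = -4 + (y + y)/(y - 124) = -4 + (2*y)/(-124 + y) = -4 + 2*y/(-124 + y))
(-34962 + X(-174))*(-26797 + D) = (-34962 + 2*(248 - 1*(-174))/(-124 - 174))*(-26797 + 37548) = (-34962 + 2*(248 + 174)/(-298))*10751 = (-34962 + 2*(-1/298)*422)*10751 = (-34962 - 422/149)*10751 = -5209760/149*10751 = -56010129760/149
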